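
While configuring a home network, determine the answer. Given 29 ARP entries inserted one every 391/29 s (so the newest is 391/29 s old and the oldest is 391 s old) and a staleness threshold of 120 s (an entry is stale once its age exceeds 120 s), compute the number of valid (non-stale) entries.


Ages are k * 391/29 s for k = 1..29 (spacing = 13.4828 s).
Entry k is valid iff k * 391/29 <= 120 iff k <= 29 * 120 / 391 = 8.9003
n_valid = floor(8.9003) = 8
(n_stale = 29 - 8 = 21)

8


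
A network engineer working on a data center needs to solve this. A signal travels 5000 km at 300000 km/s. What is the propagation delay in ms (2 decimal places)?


Given: distance = 5000 km, speed = 300000 km/s
Delay = distance / speed = 5000 / 300000 seconds
Delay in ms = 5000 * 1000 / 300000
Delay = 16.6667 ms
Rounded to 2 dp = 16.67 ms

16.67


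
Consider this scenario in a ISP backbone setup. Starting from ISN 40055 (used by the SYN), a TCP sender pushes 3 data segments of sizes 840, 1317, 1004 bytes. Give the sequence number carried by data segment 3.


The SYN occupies sequence number ISN = 40055, so the first data byte is ISN + 1 = 40056.
SEQ of data segment i = (ISN + 1) + sum of payload sizes of segments 1..i-1.
Segment 1: SEQ = 40056, payload = 840 bytes
Segment 2: SEQ = 40896, payload = 1317 bytes
Segment 3: SEQ = 42213, payload = 1004 bytes
SEQ of segment 3 = 40056 + 840 + 1317 = 42213

42213


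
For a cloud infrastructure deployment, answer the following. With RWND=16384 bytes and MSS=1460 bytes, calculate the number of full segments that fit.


Given: RWND = 16384 bytes, MSS = 1460 bytes
Full segments = floor(RWND / MSS)
Full segments = floor(16384 / 1460)
Full segments = floor(11.2219) = 11

11


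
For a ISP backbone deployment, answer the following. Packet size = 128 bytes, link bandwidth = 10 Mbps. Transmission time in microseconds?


Given: packet = 128 bytes, bandwidth = 10 Mbps
Packet in bits = 128 * 8 = 1024 bits
Bandwidth = 10 * 10^6 = 10000000 bps
Time = 1024 / 10000000 seconds
Time in us = 1024 * 10^6 / 10000000 = 102.4

102.4


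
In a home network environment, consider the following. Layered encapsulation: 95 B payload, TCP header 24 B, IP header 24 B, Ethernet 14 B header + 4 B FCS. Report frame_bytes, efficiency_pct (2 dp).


TCP segment = 95 + 24 = 119 B
IP packet = 119 + 24 = 143 B
Ethernet frame = 143 + 14 + 4 = 161 B
Efficiency = app / frame = 95 / 161 = 0.590062 = 59.0062% -> 59.01% (2 dp)

161, 59.01


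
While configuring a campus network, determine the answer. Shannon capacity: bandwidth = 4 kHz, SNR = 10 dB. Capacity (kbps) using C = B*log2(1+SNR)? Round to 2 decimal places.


Given: B = 4 kHz, SNR = 10 dB
SNR linear = 10^(10/10) = 10
1 + SNR = 11
log2(11) = 3.4594316186
C = 4 * 1000 * 3.4594316186 = 13837.7265 bps
C = 13.837726 kbps -> 13.84 kbps (2 dp)

13.84


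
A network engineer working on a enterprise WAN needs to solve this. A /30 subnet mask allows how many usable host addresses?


Given: subnet mask /30
Host bits = 32 - 30 = 2
Total addresses = 2^2 = 4
Usable hosts = 4 - 2 (network + broadcast) = 2

2


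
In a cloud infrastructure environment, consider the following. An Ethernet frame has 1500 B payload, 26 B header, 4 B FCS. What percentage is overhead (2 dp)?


Given: payload = 1500 B, header = 26 B, trailer = 4 B
Overhead bytes = header + trailer = 26 + 4 = 30
Total frame = payload + overhead = 1500 + 30 = 1530
Overhead % = 30 / 1530 * 100 = 1.9608% -> 1.96% (2 dp)

1.96


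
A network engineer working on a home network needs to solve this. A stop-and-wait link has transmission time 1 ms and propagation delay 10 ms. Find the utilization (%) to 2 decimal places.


Given: Ttrans = 1 ms, Tprop = 10 ms
RTT = 2 * Tprop = 2 * 10 = 20 ms
U = Ttrans / (Ttrans + RTT)
U = 1 / (1 + 20)
U = 1 / 21 = 0.047619
U% = 4.76%

4.76


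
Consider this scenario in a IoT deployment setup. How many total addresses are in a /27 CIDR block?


Given: CIDR prefix /27
Host bits = 32 - 27 = 5
Total addresses = 2^5 = 32

32


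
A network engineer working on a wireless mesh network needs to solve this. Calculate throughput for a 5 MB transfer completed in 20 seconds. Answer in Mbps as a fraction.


Given: file = 5 MB, time = 20 s
File in Mb = 5 * 8 = 40 Mb
Throughput = 40 / 20 Mbps
Throughput = 2 Mbps

2


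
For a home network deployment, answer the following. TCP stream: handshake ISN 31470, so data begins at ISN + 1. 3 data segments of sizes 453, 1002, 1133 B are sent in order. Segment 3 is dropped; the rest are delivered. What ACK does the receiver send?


SYN uses sequence number 31470; first data byte = ISN + 1 = 31471.
Segment 1: SEQ = 31471, len = 453 B, covers [31471, 31923]
Segment 2: SEQ = 31924, len = 1002 B, covers [31924, 32925]
Segment 3: SEQ = 32926, len = 1133 B, covers [32926, 34058] [LOST]
In-order data received: bytes [31471, 32925] (segments 1..2).
Segment 3 missing -> gap begins at byte 32926.
Cumulative ACK = next expected in-order byte = 31471 + 453 + 1002 = 32926

32926


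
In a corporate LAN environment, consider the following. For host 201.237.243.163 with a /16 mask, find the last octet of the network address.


Given: IP = 201.237.243.163, prefix = /16
Subnet mask = 255.255.0.0
Last octet of IP: 163
Last octet of mask: 0
Network last octet = 163 AND 0 = 0

0


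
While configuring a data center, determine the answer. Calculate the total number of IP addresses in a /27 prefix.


Given: CIDR prefix /27
Host bits = 32 - 27 = 5
Total addresses = 2^5 = 32

32


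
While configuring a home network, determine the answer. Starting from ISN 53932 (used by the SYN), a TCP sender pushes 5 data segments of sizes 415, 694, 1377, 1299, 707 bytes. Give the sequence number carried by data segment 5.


The SYN occupies sequence number ISN = 53932, so the first data byte is ISN + 1 = 53933.
SEQ of data segment i = (ISN + 1) + sum of payload sizes of segments 1..i-1.
Segment 1: SEQ = 53933, payload = 415 bytes
Segment 2: SEQ = 54348, payload = 694 bytes
Segment 3: SEQ = 55042, payload = 1377 bytes
Segment 4: SEQ = 56419, payload = 1299 bytes
Segment 5: SEQ = 57718, payload = 707 bytes
SEQ of segment 5 = 53933 + 415 + 694 + 1377 + 1299 = 57718

57718


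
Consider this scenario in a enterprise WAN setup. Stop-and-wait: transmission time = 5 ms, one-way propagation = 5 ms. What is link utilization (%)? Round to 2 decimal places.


Given: Ttrans = 5 ms, Tprop = 5 ms
RTT = 2 * Tprop = 2 * 5 = 10 ms
U = Ttrans / (Ttrans + RTT)
U = 5 / (5 + 10)
U = 5 / 15 = 0.333333
U% = 33.33%

33.33


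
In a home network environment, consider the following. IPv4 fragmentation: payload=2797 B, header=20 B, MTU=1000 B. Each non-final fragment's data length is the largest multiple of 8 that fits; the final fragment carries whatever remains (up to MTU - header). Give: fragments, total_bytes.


Max data per non-final fragment = floor((MTU - header)/8)*8 = floor((1000 - 20)/8)*8 = floor(980/8)*8 = 976 B
Final fragment needs no 8-byte alignment: it can carry up to MTU - header = 980 B
Non-final fragments needed = ceil((payload - 980) / 976) = ceil(1817/976) = ceil(1.8617) = 2
Number of fragments = 2 + 1 = 3
Fragment sizes (data): 2 * 976 B + 845 B (last, 845 <= 980 OK)
Total bytes sent = payload + n_frags * header = 2797 + 3*20 = 2797 + 60 = 2857 B

3, 2857


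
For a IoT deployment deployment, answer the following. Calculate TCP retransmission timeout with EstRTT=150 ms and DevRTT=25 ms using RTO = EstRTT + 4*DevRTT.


Given: EstRTT = 150 ms, DevRTT = 25 ms
Timeout = EstRTT + 4 * DevRTT
4 * DevRTT = 4 * 25 = 100
Timeout = 150 + 100 = 250 ms

250


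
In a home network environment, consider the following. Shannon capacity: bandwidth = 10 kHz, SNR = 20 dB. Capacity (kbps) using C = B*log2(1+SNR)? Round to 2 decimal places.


Given: B = 10 kHz, SNR = 20 dB
SNR linear = 10^(20/10) = 100
1 + SNR = 101
log2(101) = 6.6582114828
C = 10 * 1000 * 6.6582114828 = 66582.1148 bps
C = 66.582115 kbps -> 66.58 kbps (2 dp)

66.58


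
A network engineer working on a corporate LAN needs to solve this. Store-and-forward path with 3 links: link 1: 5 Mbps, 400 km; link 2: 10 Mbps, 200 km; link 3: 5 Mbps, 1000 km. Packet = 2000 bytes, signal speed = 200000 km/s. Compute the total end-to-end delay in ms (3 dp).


Packet = 2000 bytes = 16000 bits. Store-and-forward: sum (t_trans + t_prop) per link.
Link 1: t_trans = 16000/(5*10^6) s = 3.2000 ms; t_prop = 400/200000 s = 2.0000 ms; subtotal = 5.2000 ms
Link 2: t_trans = 16000/(10*10^6) s = 1.6000 ms; t_prop = 200/200000 s = 1.0000 ms; subtotal = 2.6000 ms
Link 3: t_trans = 16000/(5*10^6) s = 3.2000 ms; t_prop = 1000/200000 s = 5.0000 ms; subtotal = 8.2000 ms
End-to-end = 5.2000 + 2.6000 + 8.2000 = 16.0000 ms -> 16.000 ms (3 dp)

16.000


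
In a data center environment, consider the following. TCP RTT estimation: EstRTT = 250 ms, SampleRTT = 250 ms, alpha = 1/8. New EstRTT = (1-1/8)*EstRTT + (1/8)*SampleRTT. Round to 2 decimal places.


Given: EstRTT = 250 ms, SampleRTT = 250 ms, alpha = 1/8
New EstRTT = (1 - alpha) * EstRTT + alpha * SampleRTT
(7/8) * 250 = 218.75
(1/8) * 250 = 31.25
New EstRTT = 218.75 + 31.25 = 250 ms -> 250.00 ms (2 dp)

250.00


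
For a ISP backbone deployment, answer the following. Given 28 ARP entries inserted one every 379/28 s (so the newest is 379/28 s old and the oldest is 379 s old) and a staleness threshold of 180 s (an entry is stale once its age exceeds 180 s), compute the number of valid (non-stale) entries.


Ages are k * 379/28 s for k = 1..28 (spacing = 13.5357 s).
Entry k is valid iff k * 379/28 <= 180 iff k <= 28 * 180 / 379 = 13.2982
n_valid = floor(13.2982) = 13
(n_stale = 28 - 13 = 15)

13


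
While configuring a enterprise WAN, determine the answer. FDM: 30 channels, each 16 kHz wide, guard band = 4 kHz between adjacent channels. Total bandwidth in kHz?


Given: 30 channels, 16 kHz each, guard = 4 kHz
Channel bandwidth = 30 * 16 = 480 kHz
Guard bands = 29 gaps * 4 kHz = 116 kHz
Total = 480 + 116 = 596 kHz

596


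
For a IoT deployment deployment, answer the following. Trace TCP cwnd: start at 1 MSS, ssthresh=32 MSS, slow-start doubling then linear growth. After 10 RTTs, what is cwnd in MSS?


RTT 0: cwnd = 1 MSS (initial)
RTT 1: cwnd = 2 MSS (slow start, doubled)
RTT 2: cwnd = 4 MSS (slow start, doubled)
RTT 3: cwnd = 8 MSS (slow start, doubled)
RTT 4: cwnd = 16 MSS (slow start, doubled)
RTT 5: cwnd = 32 MSS (slow start, doubled)
RTT 6: cwnd = 33 MSS (congestion avoidance, +1)
RTT 7: cwnd = 34 MSS (congestion avoidance, +1)
RTT 8: cwnd = 35 MSS (congestion avoidance, +1)
RTT 9: cwnd = 36 MSS (congestion avoidance, +1)
RTT 10: cwnd = 37 MSS (congestion avoidance, +1)

37


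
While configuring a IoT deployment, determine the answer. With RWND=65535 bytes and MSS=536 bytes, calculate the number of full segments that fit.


Given: RWND = 65535 bytes, MSS = 536 bytes
Full segments = floor(RWND / MSS)
Full segments = floor(65535 / 536)
Full segments = floor(122.2668) = 122

122


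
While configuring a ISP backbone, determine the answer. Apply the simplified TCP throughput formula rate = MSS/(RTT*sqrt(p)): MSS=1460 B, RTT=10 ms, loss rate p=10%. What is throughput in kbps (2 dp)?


Given: MSS = 1460 bytes, RTT = 10 ms, loss = 10%
RTT in seconds = 10 / 1000 = 0.01
Loss rate = 10% = 0.1
sqrt(loss) = sqrt(0.1) = 0.316227766017
Throughput (bytes/s) = 1460 / (0.01 * 0.316227766017) = 461692.5384
Throughput (kbps) = 461692.5384 * 8 / 1000 = 3693.540307 -> 3693.54 kbps (2 dp)

3693.54


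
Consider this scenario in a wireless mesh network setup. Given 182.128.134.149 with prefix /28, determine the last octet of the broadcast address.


Given: IP = 182.128.134.149, prefix = /28
Host bits = 32 - 28 = 4
Network last octet = 149 AND mask = 144
Host part size = 2^4 - 1 = 15
Broadcast last octet = 144 OR 15 = 159

159


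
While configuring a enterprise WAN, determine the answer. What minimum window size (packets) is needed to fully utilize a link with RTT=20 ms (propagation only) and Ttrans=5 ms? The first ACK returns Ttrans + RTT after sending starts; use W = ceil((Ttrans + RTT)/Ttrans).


Given: Ttrans = 5 ms, RTT = 20 ms (= 2 * Tprop, Tprop = 10 ms)
Time until first ACK returns = Ttrans + RTT = 5 + 20 = 25 ms
Need W * Ttrans >= Ttrans + RTT  ->  W >= (Ttrans + RTT) / Ttrans
(Ttrans + RTT) / Ttrans = 25 / 5 = 5
W_min = ceil(5) = 5

5


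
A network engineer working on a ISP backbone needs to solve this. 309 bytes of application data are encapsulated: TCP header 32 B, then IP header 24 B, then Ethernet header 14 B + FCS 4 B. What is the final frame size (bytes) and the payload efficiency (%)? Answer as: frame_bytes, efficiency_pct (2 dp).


TCP segment = 309 + 32 = 341 B
IP packet = 341 + 24 = 365 B
Ethernet frame = 365 + 14 + 4 = 383 B
Efficiency = app / frame = 309 / 383 = 0.806789 = 80.6789% -> 80.68% (2 dp)

383, 80.68


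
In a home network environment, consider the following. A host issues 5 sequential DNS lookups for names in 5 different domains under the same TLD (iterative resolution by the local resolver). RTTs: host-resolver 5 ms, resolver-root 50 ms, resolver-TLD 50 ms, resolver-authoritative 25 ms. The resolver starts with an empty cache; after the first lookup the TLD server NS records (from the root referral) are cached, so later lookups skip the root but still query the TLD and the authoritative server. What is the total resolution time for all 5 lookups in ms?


Lookup 1 (cold cache): local + root + TLD + auth = 5 + 50 + 50 + 25 = 130 ms
Lookups 2..5 (TLD NS cached -> skip root; new domain -> still ask TLD and auth): local + TLD + auth = 5 + 50 + 25 = 80 ms each
Remaining 4 lookups: 4 * 80 = 320 ms
Total = 130 + 320 = 450 ms

450


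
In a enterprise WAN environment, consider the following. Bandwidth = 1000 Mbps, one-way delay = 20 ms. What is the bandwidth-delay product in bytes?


Given: bandwidth = 1000 Mbps, delay = 20 ms
BDP in bits = 1000 * 10^6 * 20 / 1000
BDP in bits = 20000000
BDP in bytes = 20000000 / 8 = 2500000

2500000


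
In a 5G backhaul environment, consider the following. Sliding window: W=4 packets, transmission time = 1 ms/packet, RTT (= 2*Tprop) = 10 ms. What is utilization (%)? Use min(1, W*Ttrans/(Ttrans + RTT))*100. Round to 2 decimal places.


Given: W = 4, Ttrans = 1 ms, RTT = 10 ms (= 2 * Tprop, Tprop = 5 ms)
Cycle time = Ttrans + RTT = 1 + 10 = 11 ms (first packet sent until its ACK returns)
W * Ttrans = 4 * 1 = 4 ms of sending per cycle
W * Ttrans / (Ttrans + RTT) = 4 / 11 = 0.363636
U = min(1, 0.363636) = 0.363636
U% = 36.36%

36.36


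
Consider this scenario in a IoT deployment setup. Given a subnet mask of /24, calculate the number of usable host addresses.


Given: subnet mask /24
Host bits = 32 - 24 = 8
Total addresses = 2^8 = 256
Usable hosts = 256 - 2 (network + broadcast) = 254

254


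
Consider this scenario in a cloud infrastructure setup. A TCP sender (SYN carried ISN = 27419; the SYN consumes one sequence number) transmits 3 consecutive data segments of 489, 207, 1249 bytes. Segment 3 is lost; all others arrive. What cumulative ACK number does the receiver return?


SYN uses sequence number 27419; first data byte = ISN + 1 = 27420.
Segment 1: SEQ = 27420, len = 489 B, covers [27420, 27908]
Segment 2: SEQ = 27909, len = 207 B, covers [27909, 28115]
Segment 3: SEQ = 28116, len = 1249 B, covers [28116, 29364] [LOST]
In-order data received: bytes [27420, 28115] (segments 1..2).
Segment 3 missing -> gap begins at byte 28116.
Cumulative ACK = next expected in-order byte = 27420 + 489 + 207 = 28116

28116


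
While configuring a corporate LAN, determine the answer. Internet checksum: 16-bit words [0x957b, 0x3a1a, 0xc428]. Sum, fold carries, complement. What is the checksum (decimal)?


Given words: [0x957b, 0x3a1a, 0xc428]
Step 1: Sum all words
Raw sum = 38267 + 14874 + 50216 = 103357
Step 2: Fold carry: (37821 + 1) = 37822
One's complement = ~37822 & 0xFFFF = 27713

27713


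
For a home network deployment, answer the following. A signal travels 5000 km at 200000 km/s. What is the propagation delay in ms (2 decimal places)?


Given: distance = 5000 km, speed = 200000 km/s
Delay = distance / speed = 5000 / 200000 seconds
Delay in ms = 5000 * 1000 / 200000
Delay = 25.0000 ms
Rounded to 2 dp = 25.00 ms

25.00


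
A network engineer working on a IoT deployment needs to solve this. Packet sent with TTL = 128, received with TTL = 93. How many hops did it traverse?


Given: initial TTL = 128, received TTL = 93
Hops = initial TTL - received TTL
Hops = 128 - 93 = 35

35


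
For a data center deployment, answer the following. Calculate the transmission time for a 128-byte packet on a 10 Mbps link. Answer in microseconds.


Given: packet = 128 bytes, bandwidth = 10 Mbps
Packet in bits = 128 * 8 = 1024 bits
Bandwidth = 10 * 10^6 = 10000000 bps
Time = 1024 / 10000000 seconds
Time in us = 1024 * 10^6 / 10000000 = 102.4

102.4


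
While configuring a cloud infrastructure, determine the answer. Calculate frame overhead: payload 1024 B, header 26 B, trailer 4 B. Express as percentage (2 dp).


Given: payload = 1024 B, header = 26 B, trailer = 4 B
Overhead bytes = header + trailer = 26 + 4 = 30
Total frame = payload + overhead = 1024 + 30 = 1054
Overhead % = 30 / 1054 * 100 = 2.8463% -> 2.85% (2 dp)

2.85


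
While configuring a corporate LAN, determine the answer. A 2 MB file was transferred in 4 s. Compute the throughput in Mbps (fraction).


Given: file = 2 MB, time = 4 s
File in Mb = 2 * 8 = 16 Mb
Throughput = 16 / 4 Mbps
Throughput = 4 Mbps

4


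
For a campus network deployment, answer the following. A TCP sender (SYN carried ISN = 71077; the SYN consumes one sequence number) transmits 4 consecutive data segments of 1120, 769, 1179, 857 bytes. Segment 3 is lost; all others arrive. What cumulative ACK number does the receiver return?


SYN uses sequence number 71077; first data byte = ISN + 1 = 71078.
Segment 1: SEQ = 71078, len = 1120 B, covers [71078, 72197]
Segment 2: SEQ = 72198, len = 769 B, covers [72198, 72966]
Segment 3: SEQ = 72967, len = 1179 B, covers [72967, 74145] [LOST]
Segment 4: SEQ = 74146, len = 857 B, covers [74146, 75002]
In-order data received: bytes [71078, 72966] (segments 1..2).
Segment 3 missing -> gap begins at byte 72967; later segments buffered out of order.
Cumulative ACK = next expected in-order byte = 71078 + 1120 + 769 = 72967

72967


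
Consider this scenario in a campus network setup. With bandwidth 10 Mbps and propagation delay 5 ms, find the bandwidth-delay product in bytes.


Given: bandwidth = 10 Mbps, delay = 5 ms
BDP in bits = 10 * 10^6 * 5 / 1000
BDP in bits = 50000
BDP in bytes = 50000 / 8 = 6250

6250


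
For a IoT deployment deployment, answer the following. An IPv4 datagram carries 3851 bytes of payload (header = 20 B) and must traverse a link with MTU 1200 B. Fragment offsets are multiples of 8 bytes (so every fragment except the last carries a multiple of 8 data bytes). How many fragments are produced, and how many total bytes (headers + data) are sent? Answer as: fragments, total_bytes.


Max data per non-final fragment = floor((MTU - header)/8)*8 = floor((1200 - 20)/8)*8 = floor(1180/8)*8 = 1176 B
Final fragment needs no 8-byte alignment: it can carry up to MTU - header = 1180 B
Non-final fragments needed = ceil((payload - 1180) / 1176) = ceil(2671/1176) = ceil(2.2713) = 3
Number of fragments = 3 + 1 = 4
Fragment sizes (data): 3 * 1176 B + 323 B (last, 323 <= 1180 OK)
Total bytes sent = payload + n_frags * header = 3851 + 4*20 = 3851 + 80 = 3931 B

4, 3931


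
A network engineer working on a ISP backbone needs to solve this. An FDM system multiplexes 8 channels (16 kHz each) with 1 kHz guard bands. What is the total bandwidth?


Given: 8 channels, 16 kHz each, guard = 1 kHz
Channel bandwidth = 8 * 16 = 128 kHz
Guard bands = 7 gaps * 1 kHz = 7 kHz
Total = 128 + 7 = 135 kHz

135


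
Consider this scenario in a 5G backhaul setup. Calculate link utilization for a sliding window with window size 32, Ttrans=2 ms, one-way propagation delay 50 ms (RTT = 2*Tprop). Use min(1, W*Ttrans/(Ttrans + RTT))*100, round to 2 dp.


Given: W = 32, Ttrans = 2 ms, RTT = 100 ms (= 2 * Tprop, Tprop = 50 ms)
Cycle time = Ttrans + RTT = 2 + 100 = 102 ms (first packet sent until its ACK returns)
W * Ttrans = 32 * 2 = 64 ms of sending per cycle
W * Ttrans / (Ttrans + RTT) = 64 / 102 = 0.627451
U = min(1, 0.627451) = 0.627451
U% = 62.75%

62.75


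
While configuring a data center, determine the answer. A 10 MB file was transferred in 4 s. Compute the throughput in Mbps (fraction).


Given: file = 10 MB, time = 4 s
File in Mb = 10 * 8 = 80 Mb
Throughput = 80 / 4 Mbps
Throughput = 20 Mbps

20


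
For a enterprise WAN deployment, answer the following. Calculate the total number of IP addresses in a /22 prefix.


Given: CIDR prefix /22
Host bits = 32 - 22 = 10
Total addresses = 2^10 = 1024

1024


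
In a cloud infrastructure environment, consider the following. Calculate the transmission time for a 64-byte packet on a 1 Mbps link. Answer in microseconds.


Given: packet = 64 bytes, bandwidth = 1 Mbps
Packet in bits = 64 * 8 = 512 bits
Bandwidth = 1 * 10^6 = 1000000 bps
Time = 512 / 1000000 seconds
Time in us = 512 * 10^6 / 1000000 = 512

512


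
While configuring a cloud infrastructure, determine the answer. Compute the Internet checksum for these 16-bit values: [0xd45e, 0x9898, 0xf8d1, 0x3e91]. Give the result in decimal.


Given words: [0xd45e, 0x9898, 0xf8d1, 0x3e91]
Step 1: Sum all words
Raw sum = 54366 + 39064 + 63697 + 16017 = 173144
Step 2: Fold carry: (42072 + 2) = 42074
One's complement = ~42074 & 0xFFFF = 23461

23461


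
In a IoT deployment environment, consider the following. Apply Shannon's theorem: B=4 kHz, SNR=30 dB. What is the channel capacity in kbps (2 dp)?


Given: B = 4 kHz, SNR = 30 dB
SNR linear = 10^(30/10) = 1000
1 + SNR = 1001
log2(1001) = 9.9672262588
C = 4 * 1000 * 9.9672262588 = 39868.9050 bps
C = 39.868905 kbps -> 39.87 kbps (2 dp)

39.87


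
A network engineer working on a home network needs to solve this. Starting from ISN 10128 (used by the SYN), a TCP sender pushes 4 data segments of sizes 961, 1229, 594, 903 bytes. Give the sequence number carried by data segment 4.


The SYN occupies sequence number ISN = 10128, so the first data byte is ISN + 1 = 10129.
SEQ of data segment i = (ISN + 1) + sum of payload sizes of segments 1..i-1.
Segment 1: SEQ = 10129, payload = 961 bytes
Segment 2: SEQ = 11090, payload = 1229 bytes
Segment 3: SEQ = 12319, payload = 594 bytes
Segment 4: SEQ = 12913, payload = 903 bytes
SEQ of segment 4 = 10129 + 961 + 1229 + 594 = 12913

12913


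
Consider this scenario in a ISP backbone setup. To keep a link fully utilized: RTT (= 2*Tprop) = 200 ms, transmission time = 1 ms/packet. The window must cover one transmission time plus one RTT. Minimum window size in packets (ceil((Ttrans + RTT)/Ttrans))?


Given: Ttrans = 1 ms, RTT = 200 ms (= 2 * Tprop, Tprop = 100 ms)
Time until first ACK returns = Ttrans + RTT = 1 + 200 = 201 ms
Need W * Ttrans >= Ttrans + RTT  ->  W >= (Ttrans + RTT) / Ttrans
(Ttrans + RTT) / Ttrans = 201 / 1 = 201
W_min = ceil(201) = 201

201


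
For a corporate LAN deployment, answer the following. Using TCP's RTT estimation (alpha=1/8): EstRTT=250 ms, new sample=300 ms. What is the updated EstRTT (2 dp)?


Given: EstRTT = 250 ms, SampleRTT = 300 ms, alpha = 1/8
New EstRTT = (1 - alpha) * EstRTT + alpha * SampleRTT
(7/8) * 250 = 218.75
(1/8) * 300 = 37.5
New EstRTT = 218.75 + 37.5 = 256.25 ms -> 256.25 ms (2 dp)

256.25


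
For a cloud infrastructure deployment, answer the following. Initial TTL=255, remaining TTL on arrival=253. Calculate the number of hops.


Given: initial TTL = 255, received TTL = 253
Hops = initial TTL - received TTL
Hops = 255 - 253 = 2

2


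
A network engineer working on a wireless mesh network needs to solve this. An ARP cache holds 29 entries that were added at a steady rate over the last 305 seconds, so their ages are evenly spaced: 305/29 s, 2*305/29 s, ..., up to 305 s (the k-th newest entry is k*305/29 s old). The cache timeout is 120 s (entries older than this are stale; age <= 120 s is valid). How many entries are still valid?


Ages are k * 305/29 s for k = 1..29 (spacing = 10.5172 s).
Entry k is valid iff k * 305/29 <= 120 iff k <= 29 * 120 / 305 = 11.4098
n_valid = floor(11.4098) = 11
(n_stale = 29 - 11 = 18)

11


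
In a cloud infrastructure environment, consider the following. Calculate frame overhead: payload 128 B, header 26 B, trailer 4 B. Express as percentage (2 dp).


Given: payload = 128 B, header = 26 B, trailer = 4 B
Overhead bytes = header + trailer = 26 + 4 = 30
Total frame = payload + overhead = 128 + 30 = 158
Overhead % = 30 / 158 * 100 = 18.9873% -> 18.99% (2 dp)

18.99


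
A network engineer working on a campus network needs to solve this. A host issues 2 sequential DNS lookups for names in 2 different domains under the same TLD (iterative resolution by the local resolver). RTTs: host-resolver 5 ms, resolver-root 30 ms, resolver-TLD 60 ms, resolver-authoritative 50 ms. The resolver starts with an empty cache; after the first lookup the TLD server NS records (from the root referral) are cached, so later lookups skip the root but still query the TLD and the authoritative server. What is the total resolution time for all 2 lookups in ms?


Lookup 1 (cold cache): local + root + TLD + auth = 5 + 30 + 60 + 50 = 145 ms
Lookups 2..2 (TLD NS cached -> skip root; new domain -> still ask TLD and auth): local + TLD + auth = 5 + 60 + 50 = 115 ms each
Remaining 1 lookups: 1 * 115 = 115 ms
Total = 145 + 115 = 260 ms

260


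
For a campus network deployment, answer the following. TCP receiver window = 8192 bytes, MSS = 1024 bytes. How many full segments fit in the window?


Given: RWND = 8192 bytes, MSS = 1024 bytes
Full segments = floor(RWND / MSS)
Full segments = floor(8192 / 1024)
Full segments = floor(8.0) = 8

8


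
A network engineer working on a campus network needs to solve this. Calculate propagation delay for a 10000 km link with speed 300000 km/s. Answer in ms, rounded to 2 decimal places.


Given: distance = 10000 km, speed = 300000 km/s
Delay = distance / speed = 10000 / 300000 seconds
Delay in ms = 10000 * 1000 / 300000
Delay = 33.3333 ms
Rounded to 2 dp = 33.33 ms

33.33


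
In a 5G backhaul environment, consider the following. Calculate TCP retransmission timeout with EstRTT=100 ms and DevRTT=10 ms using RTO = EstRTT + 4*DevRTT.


Given: EstRTT = 100 ms, DevRTT = 10 ms
Timeout = EstRTT + 4 * DevRTT
4 * DevRTT = 4 * 10 = 40
Timeout = 100 + 40 = 140 ms

140


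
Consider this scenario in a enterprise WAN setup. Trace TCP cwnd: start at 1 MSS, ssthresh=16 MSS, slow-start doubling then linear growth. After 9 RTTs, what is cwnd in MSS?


RTT 0: cwnd = 1 MSS (initial)
RTT 1: cwnd = 2 MSS (slow start, doubled)
RTT 2: cwnd = 4 MSS (slow start, doubled)
RTT 3: cwnd = 8 MSS (slow start, doubled)
RTT 4: cwnd = 16 MSS (slow start, doubled)
RTT 5: cwnd = 17 MSS (congestion avoidance, +1)
RTT 6: cwnd = 18 MSS (congestion avoidance, +1)
RTT 7: cwnd = 19 MSS (congestion avoidance, +1)
RTT 8: cwnd = 20 MSS (congestion avoidance, +1)
RTT 9: cwnd = 21 MSS (congestion avoidance, +1)

21


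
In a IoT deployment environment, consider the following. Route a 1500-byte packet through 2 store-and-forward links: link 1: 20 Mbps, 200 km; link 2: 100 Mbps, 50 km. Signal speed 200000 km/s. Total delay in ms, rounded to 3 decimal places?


Packet = 1500 bytes = 12000 bits. Store-and-forward: sum (t_trans + t_prop) per link.
Link 1: t_trans = 12000/(20*10^6) s = 0.6000 ms; t_prop = 200/200000 s = 1.0000 ms; subtotal = 1.6000 ms
Link 2: t_trans = 12000/(100*10^6) s = 0.1200 ms; t_prop = 50/200000 s = 0.2500 ms; subtotal = 0.3700 ms
End-to-end = 1.6000 + 0.3700 = 1.9700 ms -> 1.970 ms (3 dp)

1.970


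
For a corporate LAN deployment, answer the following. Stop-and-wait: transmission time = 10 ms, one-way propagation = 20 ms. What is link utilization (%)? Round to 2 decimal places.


Given: Ttrans = 10 ms, Tprop = 20 ms
RTT = 2 * Tprop = 2 * 20 = 40 ms
U = Ttrans / (Ttrans + RTT)
U = 10 / (10 + 40)
U = 10 / 50 = 0.2
U% = 20.00%

20.00


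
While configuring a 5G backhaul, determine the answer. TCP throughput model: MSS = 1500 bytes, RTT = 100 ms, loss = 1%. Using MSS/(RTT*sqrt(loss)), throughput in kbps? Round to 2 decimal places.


Given: MSS = 1500 bytes, RTT = 100 ms, loss = 1%
RTT in seconds = 100 / 1000 = 0.1
Loss rate = 1% = 0.01
sqrt(loss) = sqrt(0.01) = 0.1
Throughput (bytes/s) = 1500 / (0.1 * 0.1) = 150000.0000
Throughput (kbps) = 150000.0000 * 8 / 1000 = 1200.000000 -> 1200.00 kbps (2 dp)

1200.00


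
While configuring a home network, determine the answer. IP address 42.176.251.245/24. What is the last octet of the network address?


Given: IP = 42.176.251.245, prefix = /24
Subnet mask = 255.255.255.0
Last octet of IP: 245
Last octet of mask: 0
Network last octet = 245 AND 0 = 0

0


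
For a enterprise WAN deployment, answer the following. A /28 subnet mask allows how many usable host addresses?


Given: subnet mask /28
Host bits = 32 - 28 = 4
Total addresses = 2^4 = 16
Usable hosts = 16 - 2 (network + broadcast) = 14

14


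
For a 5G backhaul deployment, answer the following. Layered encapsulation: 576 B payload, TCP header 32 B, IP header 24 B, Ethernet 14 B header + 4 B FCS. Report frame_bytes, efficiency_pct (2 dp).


TCP segment = 576 + 32 = 608 B
IP packet = 608 + 24 = 632 B
Ethernet frame = 632 + 14 + 4 = 650 B
Efficiency = app / frame = 576 / 650 = 0.886154 = 88.6154% -> 88.62% (2 dp)

650, 88.62


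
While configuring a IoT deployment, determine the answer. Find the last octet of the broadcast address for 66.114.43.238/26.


Given: IP = 66.114.43.238, prefix = /26
Host bits = 32 - 26 = 6
Network last octet = 238 AND mask = 192
Host part size = 2^6 - 1 = 63
Broadcast last octet = 192 OR 63 = 255

255


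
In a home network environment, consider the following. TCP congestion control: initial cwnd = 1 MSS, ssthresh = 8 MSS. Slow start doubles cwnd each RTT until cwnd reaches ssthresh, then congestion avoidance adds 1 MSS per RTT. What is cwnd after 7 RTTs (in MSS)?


RTT 0: cwnd = 1 MSS (initial)
RTT 1: cwnd = 2 MSS (slow start, doubled)
RTT 2: cwnd = 4 MSS (slow start, doubled)
RTT 3: cwnd = 8 MSS (slow start, doubled)
RTT 4: cwnd = 9 MSS (congestion avoidance, +1)
RTT 5: cwnd = 10 MSS (congestion avoidance, +1)
RTT 6: cwnd = 11 MSS (congestion avoidance, +1)
RTT 7: cwnd = 12 MSS (congestion avoidance, +1)

12


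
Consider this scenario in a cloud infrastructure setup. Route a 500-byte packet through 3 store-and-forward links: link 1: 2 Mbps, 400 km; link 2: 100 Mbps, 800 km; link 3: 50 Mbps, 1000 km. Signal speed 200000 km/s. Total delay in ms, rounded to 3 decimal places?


Packet = 500 bytes = 4000 bits. Store-and-forward: sum (t_trans + t_prop) per link.
Link 1: t_trans = 4000/(2*10^6) s = 2.0000 ms; t_prop = 400/200000 s = 2.0000 ms; subtotal = 4.0000 ms
Link 2: t_trans = 4000/(100*10^6) s = 0.0400 ms; t_prop = 800/200000 s = 4.0000 ms; subtotal = 4.0400 ms
Link 3: t_trans = 4000/(50*10^6) s = 0.0800 ms; t_prop = 1000/200000 s = 5.0000 ms; subtotal = 5.0800 ms
End-to-end = 4.0000 + 4.0400 + 5.0800 = 13.1200 ms -> 13.120 ms (3 dp)

13.120


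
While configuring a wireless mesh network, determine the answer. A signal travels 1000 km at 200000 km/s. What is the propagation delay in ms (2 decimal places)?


Given: distance = 1000 km, speed = 200000 km/s
Delay = distance / speed = 1000 / 200000 seconds
Delay in ms = 1000 * 1000 / 200000
Delay = 5.0000 ms
Rounded to 2 dp = 5.00 ms

5.00


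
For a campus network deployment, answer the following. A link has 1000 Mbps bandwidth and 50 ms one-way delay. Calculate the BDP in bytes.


Given: bandwidth = 1000 Mbps, delay = 50 ms
BDP in bits = 1000 * 10^6 * 50 / 1000
BDP in bits = 50000000
BDP in bytes = 50000000 / 8 = 6250000

6250000


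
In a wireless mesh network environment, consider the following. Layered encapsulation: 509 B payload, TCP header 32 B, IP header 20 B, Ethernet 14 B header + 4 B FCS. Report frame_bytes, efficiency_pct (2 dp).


TCP segment = 509 + 32 = 541 B
IP packet = 541 + 20 = 561 B
Ethernet frame = 561 + 14 + 4 = 579 B
Efficiency = app / frame = 509 / 579 = 0.879102 = 87.9102% -> 87.91% (2 dp)

579, 87.91


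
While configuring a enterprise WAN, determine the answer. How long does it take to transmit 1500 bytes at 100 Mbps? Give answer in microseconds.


Given: packet = 1500 bytes, bandwidth = 100 Mbps
Packet in bits = 1500 * 8 = 12000 bits
Bandwidth = 100 * 10^6 = 100000000 bps
Time = 12000 / 100000000 seconds
Time in us = 12000 * 10^6 / 100000000 = 120

120


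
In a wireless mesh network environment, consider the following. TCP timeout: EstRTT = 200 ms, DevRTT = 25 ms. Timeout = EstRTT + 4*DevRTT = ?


Given: EstRTT = 200 ms, DevRTT = 25 ms
Timeout = EstRTT + 4 * DevRTT
4 * DevRTT = 4 * 25 = 100
Timeout = 200 + 100 = 300 ms

300


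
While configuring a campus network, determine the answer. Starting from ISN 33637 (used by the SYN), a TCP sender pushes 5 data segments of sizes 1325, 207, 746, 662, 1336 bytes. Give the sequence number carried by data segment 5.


The SYN occupies sequence number ISN = 33637, so the first data byte is ISN + 1 = 33638.
SEQ of data segment i = (ISN + 1) + sum of payload sizes of segments 1..i-1.
Segment 1: SEQ = 33638, payload = 1325 bytes
Segment 2: SEQ = 34963, payload = 207 bytes
Segment 3: SEQ = 35170, payload = 746 bytes
Segment 4: SEQ = 35916, payload = 662 bytes
Segment 5: SEQ = 36578, payload = 1336 bytes
SEQ of segment 5 = 33638 + 1325 + 207 + 746 + 662 = 36578

36578


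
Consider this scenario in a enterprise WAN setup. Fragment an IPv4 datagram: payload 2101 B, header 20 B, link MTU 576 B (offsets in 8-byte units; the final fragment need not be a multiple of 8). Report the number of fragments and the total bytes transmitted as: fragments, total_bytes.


Max data per non-final fragment = floor((MTU - header)/8)*8 = floor((576 - 20)/8)*8 = floor(556/8)*8 = 552 B
Final fragment needs no 8-byte alignment: it can carry up to MTU - header = 556 B
Non-final fragments needed = ceil((payload - 556) / 552) = ceil(1545/552) = ceil(2.7989) = 3
Number of fragments = 3 + 1 = 4
Fragment sizes (data): 3 * 552 B + 445 B (last, 445 <= 556 OK)
Total bytes sent = payload + n_frags * header = 2101 + 4*20 = 2101 + 80 = 2181 B

4, 2181


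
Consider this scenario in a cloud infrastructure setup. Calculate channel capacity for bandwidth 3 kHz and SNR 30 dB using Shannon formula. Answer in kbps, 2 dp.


Given: B = 3 kHz, SNR = 30 dB
SNR linear = 10^(30/10) = 1000
1 + SNR = 1001
log2(1001) = 9.9672262588
C = 3 * 1000 * 9.9672262588 = 29901.6788 bps
C = 29.901679 kbps -> 29.90 kbps (2 dp)

29.90


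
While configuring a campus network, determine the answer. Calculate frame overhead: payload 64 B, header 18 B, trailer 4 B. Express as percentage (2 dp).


Given: payload = 64 B, header = 18 B, trailer = 4 B
Overhead bytes = header + trailer = 18 + 4 = 22
Total frame = payload + overhead = 64 + 22 = 86
Overhead % = 22 / 86 * 100 = 25.5814% -> 25.58% (2 dp)

25.58


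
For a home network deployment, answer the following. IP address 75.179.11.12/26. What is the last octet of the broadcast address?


Given: IP = 75.179.11.12, prefix = /26
Host bits = 32 - 26 = 6
Network last octet = 12 AND mask = 0
Host part size = 2^6 - 1 = 63
Broadcast last octet = 0 OR 63 = 63

63


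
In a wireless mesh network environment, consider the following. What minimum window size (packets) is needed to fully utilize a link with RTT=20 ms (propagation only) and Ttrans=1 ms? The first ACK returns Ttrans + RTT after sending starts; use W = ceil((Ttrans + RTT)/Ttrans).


Given: Ttrans = 1 ms, RTT = 20 ms (= 2 * Tprop, Tprop = 10 ms)
Time until first ACK returns = Ttrans + RTT = 1 + 20 = 21 ms
Need W * Ttrans >= Ttrans + RTT  ->  W >= (Ttrans + RTT) / Ttrans
(Ttrans + RTT) / Ttrans = 21 / 1 = 21
W_min = ceil(21) = 21

21


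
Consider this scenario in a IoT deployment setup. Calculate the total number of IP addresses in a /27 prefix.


Given: CIDR prefix /27
Host bits = 32 - 27 = 5
Total addresses = 2^5 = 32

32


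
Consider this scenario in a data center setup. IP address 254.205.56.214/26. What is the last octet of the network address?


Given: IP = 254.205.56.214, prefix = /26
Subnet mask = 255.255.255.192
Last octet of IP: 214
Last octet of mask: 192
Network last octet = 214 AND 192 = 192

192


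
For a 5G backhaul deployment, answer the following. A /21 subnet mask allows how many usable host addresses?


Given: subnet mask /21
Host bits = 32 - 21 = 11
Total addresses = 2^11 = 2048
Usable hosts = 2048 - 2 (network + broadcast) = 2046

2046


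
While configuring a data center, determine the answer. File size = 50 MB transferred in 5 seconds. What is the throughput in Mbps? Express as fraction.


Given: file = 50 MB, time = 5 s
File in Mb = 50 * 8 = 400 Mb
Throughput = 400 / 5 Mbps
Throughput = 80 Mbps

80


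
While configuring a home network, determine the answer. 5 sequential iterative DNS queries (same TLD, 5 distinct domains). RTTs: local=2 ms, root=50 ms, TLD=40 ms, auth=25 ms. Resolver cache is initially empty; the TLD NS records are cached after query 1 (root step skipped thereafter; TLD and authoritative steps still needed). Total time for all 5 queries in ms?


Lookup 1 (cold cache): local + root + TLD + auth = 2 + 50 + 40 + 25 = 117 ms
Lookups 2..5 (TLD NS cached -> skip root; new domain -> still ask TLD and auth): local + TLD + auth = 2 + 40 + 25 = 67 ms each
Remaining 4 lookups: 4 * 67 = 268 ms
Total = 117 + 268 = 385 ms

385


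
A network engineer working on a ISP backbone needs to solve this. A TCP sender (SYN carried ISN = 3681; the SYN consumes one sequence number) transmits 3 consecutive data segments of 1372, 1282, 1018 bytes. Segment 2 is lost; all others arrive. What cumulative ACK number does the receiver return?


SYN uses sequence number 3681; first data byte = ISN + 1 = 3682.
Segment 1: SEQ = 3682, len = 1372 B, covers [3682, 5053]
Segment 2: SEQ = 5054, len = 1282 B, covers [5054, 6335] [LOST]
Segment 3: SEQ = 6336, len = 1018 B, covers [6336, 7353]
In-order data received: bytes [3682, 5053] (segments 1..1).
Segment 2 missing -> gap begins at byte 5054; later segments buffered out of order.
Cumulative ACK = next expected in-order byte = 3682 + 1372 = 5054

5054


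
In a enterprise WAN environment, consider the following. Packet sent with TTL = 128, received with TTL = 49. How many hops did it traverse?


Given: initial TTL = 128, received TTL = 49
Hops = initial TTL - received TTL
Hops = 128 - 49 = 79

79


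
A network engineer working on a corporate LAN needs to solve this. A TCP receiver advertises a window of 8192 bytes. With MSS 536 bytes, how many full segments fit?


Given: RWND = 8192 bytes, MSS = 536 bytes
Full segments = floor(RWND / MSS)
Full segments = floor(8192 / 536)
Full segments = floor(15.2836) = 15

15


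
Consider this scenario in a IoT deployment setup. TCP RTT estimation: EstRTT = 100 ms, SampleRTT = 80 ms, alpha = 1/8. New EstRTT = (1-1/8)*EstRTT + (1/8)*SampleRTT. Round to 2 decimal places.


Given: EstRTT = 100 ms, SampleRTT = 80 ms, alpha = 1/8
New EstRTT = (1 - alpha) * EstRTT + alpha * SampleRTT
(7/8) * 100 = 87.5
(1/8) * 80 = 10
New EstRTT = 87.5 + 10 = 97.5 ms -> 97.50 ms (2 dp)

97.50


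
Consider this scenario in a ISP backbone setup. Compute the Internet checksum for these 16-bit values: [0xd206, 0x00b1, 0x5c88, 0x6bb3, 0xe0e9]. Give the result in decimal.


Given words: [0xd206, 0x00b1, 0x5c88, 0x6bb3, 0xe0e9]
Step 1: Sum all words
Raw sum = 53766 + 177 + 23688 + 27571 + 57577 = 162779
Step 2: Fold carry: (31707 + 2) = 31709
One's complement = ~31709 & 0xFFFF = 33826

33826


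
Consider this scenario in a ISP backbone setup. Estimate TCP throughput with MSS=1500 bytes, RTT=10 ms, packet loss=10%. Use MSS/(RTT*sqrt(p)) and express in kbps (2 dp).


Given: MSS = 1500 bytes, RTT = 10 ms, loss = 10%
RTT in seconds = 10 / 1000 = 0.01
Loss rate = 10% = 0.1
sqrt(loss) = sqrt(0.1) = 0.316227766017
Throughput (bytes/s) = 1500 / (0.01 * 0.316227766017) = 474341.6490
Throughput (kbps) = 474341.6490 * 8 / 1000 = 3794.733192 -> 3794.73 kbps (2 dp)

3794.73
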